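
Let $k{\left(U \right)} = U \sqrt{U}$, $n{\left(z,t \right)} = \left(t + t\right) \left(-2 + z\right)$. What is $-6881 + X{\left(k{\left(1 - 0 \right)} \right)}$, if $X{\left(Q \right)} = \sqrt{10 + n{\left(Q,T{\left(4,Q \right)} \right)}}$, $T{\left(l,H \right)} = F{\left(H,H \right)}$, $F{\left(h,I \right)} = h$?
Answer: $-6881 + 2 \sqrt{2} \approx -6878.2$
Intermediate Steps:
$T{\left(l,H \right)} = H$
$n{\left(z,t \right)} = 2 t \left(-2 + z\right)$
$k{\left(U \right)} = U^{\frac{3}{2}}$
$X{\left(Q \right)} = \sqrt{10 + 2 Q \left(-2 + Q\right)}$
$-6881 + X{\left(k{\left(1 - 0 \right)} \right)} = -6881 + \sqrt{2} \sqrt{5 + \left(1 - 0\right)^{\frac{3}{2}} \left(-2 + \left(1 - 0\right)^{\frac{3}{2}}\right)} = -6881 + \sqrt{2} \sqrt{5 + \left(1 + 0\right)^{\frac{3}{2}} \left(-2 + \left(1 + 0\right)^{\frac{3}{2}}\right)} = -6881 + \sqrt{2} \sqrt{5 + 1^{\frac{3}{2}} \left(-2 + 1^{\frac{3}{2}}\right)} = -6881 + \sqrt{2} \sqrt{5 + 1 \left(-2 + 1\right)} = -6881 + \sqrt{2} \sqrt{5 + 1 \left(-1\right)} = -6881 + \sqrt{2} \sqrt{5 - 1} = -6881 + \sqrt{2} \sqrt{4} = -6881 + \sqrt{2} \cdot 2 = -6881 + 2 \sqrt{2}$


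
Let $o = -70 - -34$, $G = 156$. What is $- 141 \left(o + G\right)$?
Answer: $-16920$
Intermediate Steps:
$o = -36$ ($o = -70 + 34 = -36$)
$- 141 \left(o + G\right) = - 141 \left(-36 + 156\right) = \left(-141\right) 120 = -16920$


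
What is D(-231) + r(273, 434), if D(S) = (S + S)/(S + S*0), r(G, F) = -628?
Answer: -626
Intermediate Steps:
D(S) = 2 (D(S) = (2*S)/(S + 0) = (2*S)/S = 2)
D(-231) + r(273, 434) = 2 - 628 = -626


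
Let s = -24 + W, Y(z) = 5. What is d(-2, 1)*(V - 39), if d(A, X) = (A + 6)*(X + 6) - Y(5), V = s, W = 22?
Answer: -943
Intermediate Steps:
s = -2 (s = -24 + 22 = -2)
V = -2
d(A, X) = -5 + (6 + A)*(6 + X) (d(A, X) = (A + 6)*(X + 6) - 1*5 = (6 + A)*(6 + X) - 5 = -5 + (6 + A)*(6 + X))
d(-2, 1)*(V - 39) = (31 + 6*(-2) + 6*1 - 2*1)*(-2 - 39) = (31 - 12 + 6 - 2)*(-41) = 23*(-41) = -943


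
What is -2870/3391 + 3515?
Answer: 11916495/3391 ≈ 3514.2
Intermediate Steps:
-2870/3391 + 3515 = 11916495/3391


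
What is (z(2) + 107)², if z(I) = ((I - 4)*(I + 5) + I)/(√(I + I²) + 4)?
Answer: 261337/25 + 6132*√6/25 ≈ 11054.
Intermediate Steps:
z(I) = (I + (-4 + I)*(5 + I))/(4 + √(I + I²)) (z(I) = ((-4 + I)*(5 + I) + I)/(4 + √(I + I²)) = (I + (-4 + I)*(5 + I))/(4 + √(I + I²)))
(z(2) + 107)² = ((-20 + 2² + 2*2)/(4 + √(2*(1 + 2))) + 107)² = ((-20 + 4 + 4)/(4 + √(2*3)) + 107)² = (-12/(4 + √6) + 107)² = (107 - 12/(4 + √6))²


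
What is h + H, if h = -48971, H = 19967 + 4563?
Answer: -24441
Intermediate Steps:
H = 24530
h + H = -48971 + 24530 = -24441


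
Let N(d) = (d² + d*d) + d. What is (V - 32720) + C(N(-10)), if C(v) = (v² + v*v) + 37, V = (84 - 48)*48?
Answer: 41245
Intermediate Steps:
V = 1728 (V = 36*48 = 1728)
N(d) = d + 2*d² (N(d) = (d² + d²) + d = 2*d² + d = d + 2*d²)
C(v) = 37 + 2*v² (C(v) = (v² + v²) + 37 = 2*v² + 37 = 37 + 2*v²)
(V - 32720) + C(N(-10)) = (1728 - 32720) + (37 + 2*(-10*(1 + 2*(-10)))²) = -30992 + (37 + 2*(-10*(1 - 20))²) = -30992 + (37 + 2*(-10*(-19))²) = -30992 + (37 + 2*190²) = -30992 + (37 + 2*36100) = -30992 + (37 + 72200) = -30992 + 72237 = 41245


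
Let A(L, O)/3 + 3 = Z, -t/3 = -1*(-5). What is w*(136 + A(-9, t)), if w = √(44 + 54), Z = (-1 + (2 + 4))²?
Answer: 1414*√2 ≈ 1999.7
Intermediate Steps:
t = -15 (t = -(-3)*(-5) = -3*5 = -15)
Z = 25 (Z = (-1 + 6)² = 5² = 25)
A(L, O) = 66 (A(L, O) = -9 + 3*25 = -9 + 75 = 66)
w = 7*√2 (w = √98 = 7*√2 ≈ 9.8995)
w*(136 + A(-9, t)) = (7*√2)*(136 + 66) = (7*√2)*202 = 1414*√2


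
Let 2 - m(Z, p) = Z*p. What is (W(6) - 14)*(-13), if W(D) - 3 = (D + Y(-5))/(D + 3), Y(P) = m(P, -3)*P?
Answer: 364/9 ≈ 40.444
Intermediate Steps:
m(Z, p) = 2 - Z*p
Y(P) = P*(2 + 3*P) (Y(P) = (2 - 1*P*(-3))*P = (2 + 3*P)*P = P*(2 + 3*P))
W(D) = 3 + (65 + D)/(3 + D) (W(D) = 3 + (D - 5*(2 + 3*(-5)))/(D + 3) = 3 + (D - 5*(2 - 15))/(3 + D) = 3 + (D - 5*(-13))/(3 + D) = 3 + (D + 65)/(3 + D) = 3 + (65 + D)/(3 + D))
(W(6) - 14)*(-13) = (2*(37 + 2*6)/(3 + 6) - 14)*(-13) = (2*(37 + 12)/9 - 14)*(-13) = (2*(1/9)*49 - 14)*(-13) = (98/9 - 14)*(-13) = -28/9*(-13) = 364/9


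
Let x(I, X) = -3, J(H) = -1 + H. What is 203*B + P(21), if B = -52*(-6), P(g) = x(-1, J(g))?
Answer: 63333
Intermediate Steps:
P(g) = -3
B = 312
203*B + P(21) = 203*312 - 3 = 63336 - 3 = 63333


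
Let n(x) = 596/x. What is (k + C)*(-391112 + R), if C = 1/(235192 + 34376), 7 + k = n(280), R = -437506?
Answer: 906770665261/224640 ≈ 4.0366e+6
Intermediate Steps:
k = -341/70 (k = -7 + 596/280 = -7 + 596*(1/280) = -7 + 149/70 = -341/70 ≈ -4.8714)
C = 1/269568 ≈ 3.7096e-6
(k + C)*(-391112 + R) = (-341/70 + 1/269568)*(-391112 - 437506) = -45961309/9434880*(-828618) = 906770665261/224640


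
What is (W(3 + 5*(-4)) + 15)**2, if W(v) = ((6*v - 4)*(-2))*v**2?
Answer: 3755606089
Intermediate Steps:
W(v) = v**2*(8 - 12*v) (W(v) = ((-4 + 6*v)*(-2))*v**2 = (8 - 12*v)*v**2 = v**2*(8 - 12*v))
(W(3 + 5*(-4)) + 15)**2 = ((3 + 5*(-4))**2*(8 - 12*(3 + 5*(-4))) + 15)**2 = ((3 - 20)**2*(8 - 12*(3 - 20)) + 15)**2 = ((-17)**2*(8 - 12*(-17)) + 15)**2 = (289*(8 + 204) + 15)**2 = (289*212 + 15)**2 = (61268 + 15)**2 = 61283**2 = 3755606089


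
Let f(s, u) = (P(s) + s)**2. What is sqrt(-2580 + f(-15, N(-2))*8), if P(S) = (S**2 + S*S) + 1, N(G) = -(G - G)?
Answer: 2*sqrt(379547) ≈ 1232.1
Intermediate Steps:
N(G) = 0 (N(G) = -1*0 = 0)
P(S) = 1 + 2*S**2 (P(S) = (S**2 + S**2) + 1 = 2*S**2 + 1 = 1 + 2*S**2)
f(s, u) = (1 + s + 2*s**2)**2 (f(s, u) = ((1 + 2*s**2) + s)**2 = (1 + s + 2*s**2)**2)
sqrt(-2580 + f(-15, N(-2))*8) = sqrt(-2580 + (1 - 15 + 2*(-15)**2)**2*8) = sqrt(-2580 + (1 - 15 + 2*225)**2*8) = sqrt(-2580 + (1 - 15 + 450)**2*8) = sqrt(-2580 + 436**2*8) = sqrt(-2580 + 190096*8) = sqrt(-2580 + 1520768) = sqrt(1518188) = 2*sqrt(379547)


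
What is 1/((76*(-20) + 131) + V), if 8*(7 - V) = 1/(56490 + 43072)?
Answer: -796496/1100757473 ≈ -0.00072359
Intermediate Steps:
V = 5575471/796496 (V = 7 - 1/(8*(56490 + 43072)) = 7 - ⅛/99562 = 7 - ⅛*1/99562 = 7 - 1/796496 = 5575471/796496 ≈ 7.0000)
1/((76*(-20) + 131) + V) = 1/((76*(-20) + 131) + 5575471/796496) = 1/((-1520 + 131) + 5575471/796496) = 1/(-1389 + 5575471/796496) = 1/(-1100757473/796496) = -796496/1100757473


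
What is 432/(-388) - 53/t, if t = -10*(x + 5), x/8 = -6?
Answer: -51581/41710 ≈ -1.2367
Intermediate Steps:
x = -48 (x = 8*(-6) = -48)
t = 430 (t = -10*(-48 + 5) = -10*(-43) = 430)
432/(-388) - 53/t = 432/(-388) - 53/430 = 432*(-1/388) - 53*1/430 = -108/97 - 53/430 = -51581/41710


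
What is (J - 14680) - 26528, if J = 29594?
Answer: -11614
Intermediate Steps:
(J - 14680) - 26528 = (29594 - 14680) - 26528 = 14914 - 26528 = -11614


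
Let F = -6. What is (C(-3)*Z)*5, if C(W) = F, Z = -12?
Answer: 360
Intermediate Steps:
C(W) = -6
(C(-3)*Z)*5 = -6*(-12)*5 = 72*5 = 360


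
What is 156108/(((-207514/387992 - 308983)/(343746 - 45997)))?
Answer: -3005709416348144/19980523275 ≈ -1.5043e+5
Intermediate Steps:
156108/(((-207514/387992 - 308983)/(343746 - 45997))) = 156108/(((-207514*1/387992 - 308983)/297749)) = 156108/(((-103757/193996 - 308983)*(1/297749))) = 156108/((-59941569825/193996*1/297749)) = 156108/(-59941569825/57762115004) = 156108*(-57762115004/59941569825) = -3005709416348144/19980523275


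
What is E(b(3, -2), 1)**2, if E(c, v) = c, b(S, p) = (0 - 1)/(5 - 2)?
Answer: 1/9 ≈ 0.11111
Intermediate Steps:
b(S, p) = -1/3
E(b(3, -2), 1)**2 = (-1/3)**2 = 1/9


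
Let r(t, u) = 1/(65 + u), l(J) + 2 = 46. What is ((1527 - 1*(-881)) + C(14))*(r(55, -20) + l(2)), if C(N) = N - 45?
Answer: 4708837/45 ≈ 1.0464e+5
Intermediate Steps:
l(J) = 44 (l(J) = -2 + 46 = 44)
C(N) = -45 + N
((1527 - 1*(-881)) + C(14))*(r(55, -20) + l(2)) = ((1527 - 1*(-881)) + (-45 + 14))*(1/(65 - 20) + 44) = ((1527 + 881) - 31)*(1/45 + 44) = (2408 - 31)*(1/45 + 44) = 2377*(1981/45) = 4708837/45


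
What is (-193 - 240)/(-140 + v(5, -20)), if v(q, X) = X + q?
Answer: 433/155 ≈ 2.7935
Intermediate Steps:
(-193 - 240)/(-140 + v(5, -20)) = (-193 - 240)/(-140 + (-20 + 5)) = -433/(-140 - 15) = -433/(-155) = -433*(-1/155) = 433/155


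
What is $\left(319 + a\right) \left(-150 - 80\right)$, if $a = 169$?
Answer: $-112240$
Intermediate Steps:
$\left(319 + a\right) \left(-150 - 80\right) = \left(319 + 169\right) \left(-150 - 80\right) = 488 \left(-230\right) = -112240$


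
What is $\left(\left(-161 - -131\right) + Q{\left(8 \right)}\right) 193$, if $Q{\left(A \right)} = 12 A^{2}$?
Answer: $142434$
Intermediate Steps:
$\left(\left(-161 - -131\right) + Q{\left(8 \right)}\right) 193 = \left(\left(-161 - -131\right) + 12 \cdot 8^{2}\right) 193 = \left(\left(-161 + 131\right) + 12 \cdot 64\right) 193 = \left(-30 + 768\right) 193 = 738 \cdot 193 = 142434$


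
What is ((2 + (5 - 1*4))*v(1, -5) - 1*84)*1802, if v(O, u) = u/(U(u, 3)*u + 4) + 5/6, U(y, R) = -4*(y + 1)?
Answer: -5567279/38 ≈ -1.4651e+5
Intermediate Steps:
U(y, R) = -4 - 4*y (U(y, R) = -4*(1 + y) = -4 - 4*y)
v(O, u) = 5/6 + u/(4 + u*(-4 - 4*u)) (v(O, u) = u/((-4 - 4*u)*u + 4) + 5/6 = u/(u*(-4 - 4*u) + 4) + 5*(1/6) = u/(4 + u*(-4 - 4*u)) + 5/6 = 5/6 + u/(4 + u*(-4 - 4*u)))
((2 + (5 - 1*4))*v(1, -5) - 1*84)*1802 = ((2 + (5 - 1*4))*((-10 - 3*(-5) + 10*(-5)*(1 - 5))/(12*(-1 - 5*(1 - 5)))) - 1*84)*1802 = ((2 + (5 - 4))*((-10 + 15 + 10*(-5)*(-4))/(12*(-1 - 5*(-4)))) - 84)*1802 = ((2 + 1)*((-10 + 15 + 200)/(12*(-1 + 20))) - 84)*1802 = (3*((1/12)*205/19) - 84)*1802 = (3*((1/12)*(1/19)*205) - 84)*1802 = (3*(205/228) - 84)*1802 = (205/76 - 84)*1802 = -6179/76*1802 = -5567279/38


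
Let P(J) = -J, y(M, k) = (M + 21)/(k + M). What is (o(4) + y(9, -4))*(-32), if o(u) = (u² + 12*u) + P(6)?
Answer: -2048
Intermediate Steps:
y(M, k) = (21 + M)/(M + k)
o(u) = -6 + u² + 12*u (o(u) = (u² + 12*u) - 1*6 = (u² + 12*u) - 6 = -6 + u² + 12*u)
(o(4) + y(9, -4))*(-32) = ((-6 + 4² + 12*4) + (21 + 9)/(9 - 4))*(-32) = ((-6 + 16 + 48) + 30/5)*(-32) = (58 + (⅕)*30)*(-32) = (58 + 6)*(-32) = 64*(-32) = -2048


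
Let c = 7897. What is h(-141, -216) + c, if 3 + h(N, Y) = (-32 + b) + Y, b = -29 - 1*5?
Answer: 7612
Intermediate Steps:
b = -34 (b = -29 - 5 = -34)
h(N, Y) = -69 + Y (h(N, Y) = -3 + ((-32 - 34) + Y) = -3 + (-66 + Y) = -69 + Y)
h(-141, -216) + c = (-69 - 216) + 7897 = -285 + 7897 = 7612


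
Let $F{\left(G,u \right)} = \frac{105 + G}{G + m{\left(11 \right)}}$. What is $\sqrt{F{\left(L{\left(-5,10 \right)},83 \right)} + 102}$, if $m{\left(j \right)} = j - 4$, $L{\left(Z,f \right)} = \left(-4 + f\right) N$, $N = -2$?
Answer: $\frac{\sqrt{2085}}{5} \approx 9.1324$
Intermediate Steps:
$L{\left(Z,f \right)} = 8 - 2 f$ ($L{\left(Z,f \right)} = \left(-4 + f\right) \left(-2\right) = 8 - 2 f$)
$m{\left(j \right)} = -4 + j$ ($m{\left(j \right)} = j - 4 = -4 + j$)
$F{\left(G,u \right)} = \frac{105 + G}{7 + G}$ ($F{\left(G,u \right)} = \frac{105 + G}{G + \left(-4 + 11\right)} = \frac{105 + G}{G + 7} = \frac{105 + G}{7 + G}$)
$\sqrt{F{\left(L{\left(-5,10 \right)},83 \right)} + 102} = \sqrt{\frac{105 + \left(8 - 20\right)}{7 + \left(8 - 20\right)} + 102} = \sqrt{\frac{105 - 12}{7 - 12} + 102} = \sqrt{\frac{1}{-5} \cdot 93 + 102} = \sqrt{\left(- \frac{1}{5}\right) 93 + 102} = \sqrt{- \frac{93}{5} + 102} = \sqrt{\frac{417}{5}} = \frac{\sqrt{2085}}{5}$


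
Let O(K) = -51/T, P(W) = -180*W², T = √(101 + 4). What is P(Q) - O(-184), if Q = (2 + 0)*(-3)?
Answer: -6480 + 17*√105/35 ≈ -6475.0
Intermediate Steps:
Q = -6 (Q = 2*(-3) = -6)
T = √105 ≈ 10.247
O(K) = -17*√105/35 (O(K) = -51*√105/105 = -17*√105/35)
P(Q) - O(-184) = -180*(-6)² - (-17)*√105/35 = -180*36 + 17*√105/35 = -6480 + 17*√105/35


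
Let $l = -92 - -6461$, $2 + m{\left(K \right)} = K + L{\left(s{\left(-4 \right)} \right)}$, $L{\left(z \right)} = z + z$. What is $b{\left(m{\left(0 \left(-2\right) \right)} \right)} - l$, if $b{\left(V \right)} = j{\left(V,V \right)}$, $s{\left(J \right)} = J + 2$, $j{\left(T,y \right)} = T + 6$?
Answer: $-6369$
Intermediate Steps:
$j{\left(T,y \right)} = 6 + T$
$s{\left(J \right)} = 2 + J$
$L{\left(z \right)} = 2 z$
$m{\left(K \right)} = -6 + K$ ($m{\left(K \right)} = -2 + \left(K + 2 \left(2 - 4\right)\right) = -2 + \left(K + 2 \left(-2\right)\right) = -2 + \left(K - 4\right) = -2 + \left(-4 + K\right) = -6 + K$)
$b{\left(V \right)} = 6 + V$
$l = 6369$ ($l = -92 + 6461 = 6369$)
$b{\left(m{\left(0 \left(-2\right) \right)} \right)} - l = \left(6 + \left(-6 + 0 \left(-2\right)\right)\right) - 6369 = \left(6 + \left(-6 + 0\right)\right) - 6369 = \left(6 - 6\right) - 6369 = 0 - 6369 = -6369$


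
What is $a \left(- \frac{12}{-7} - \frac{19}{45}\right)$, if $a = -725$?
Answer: $- \frac{59015}{63} \approx -936.75$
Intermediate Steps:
$a \left(- \frac{12}{-7} - \frac{19}{45}\right) = - 725 \left(- \frac{12}{-7} - \frac{19}{45}\right) = - 725 \left(\left(-12\right) \left(- \frac{1}{7}\right) - \frac{19}{45}\right) = - 725 \left(\frac{12}{7} - \frac{19}{45}\right) = \left(-725\right) \frac{407}{315} = - \frac{59015}{63}$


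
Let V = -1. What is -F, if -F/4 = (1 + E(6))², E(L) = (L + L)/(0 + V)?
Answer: 484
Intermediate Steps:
E(L) = -2*L (E(L) = (L + L)/(0 - 1) = (2*L)/(-1) = (2*L)*(-1) = -2*L)
F = -484 (F = -4*(1 - 2*6)² = -4*(1 - 12)² = -4*(-11)² = -4*121 = -484)
-F = -1*(-484) = 484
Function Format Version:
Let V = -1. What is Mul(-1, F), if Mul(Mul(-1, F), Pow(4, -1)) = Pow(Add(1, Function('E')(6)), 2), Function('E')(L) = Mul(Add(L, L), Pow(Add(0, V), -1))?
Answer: 484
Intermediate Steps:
Function('E')(L) = Mul(-2, L) (Function('E')(L) = Mul(Add(L, L), Pow(Add(0, -1), -1)) = Mul(Mul(2, L), Pow(-1, -1)) = Mul(Mul(2, L), -1) = Mul(-2, L))
F = -484 (F = Mul(-4, Pow(Add(1, Mul(-2, 6)), 2)) = Mul(-4, Pow(Add(1, -12), 2)) = Mul(-4, Pow(-11, 2)) = Mul(-4, 121) = -484)
Mul(-1, F) = Mul(-1, -484) = 484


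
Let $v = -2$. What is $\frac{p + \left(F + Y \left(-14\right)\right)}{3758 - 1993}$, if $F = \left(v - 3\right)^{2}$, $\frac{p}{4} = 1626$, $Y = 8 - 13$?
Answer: $\frac{6599}{1765} \approx 3.7388$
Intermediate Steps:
$Y = -5$ ($Y = 8 - 13 = -5$)
$p = 6504$ ($p = 4 \cdot 1626 = 6504$)
$F = 25$ ($F = \left(-2 - 3\right)^{2} = \left(-5\right)^{2} = 25$)
$\frac{p + \left(F + Y \left(-14\right)\right)}{3758 - 1993} = \frac{6504 + \left(25 - -70\right)}{3758 - 1993} = \frac{6504 + \left(25 + 70\right)}{1765} = \left(6504 + 95\right) \frac{1}{1765} = 6599 \cdot \frac{1}{1765} = \frac{6599}{1765}$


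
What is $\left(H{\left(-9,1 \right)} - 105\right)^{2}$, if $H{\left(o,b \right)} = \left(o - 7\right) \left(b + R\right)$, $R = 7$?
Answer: $54289$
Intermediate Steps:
$H{\left(o,b \right)} = \left(-7 + o\right) \left(7 + b\right)$ ($H{\left(o,b \right)} = \left(o - 7\right) \left(b + 7\right) = \left(-7 + o\right) \left(7 + b\right)$)
$\left(H{\left(-9,1 \right)} - 105\right)^{2} = \left(\left(-49 - 7 + 7 \left(-9\right) + 1 \left(-9\right)\right) - 105\right)^{2} = \left(\left(-49 - 7 - 63 - 9\right) - 105\right)^{2} = \left(-128 - 105\right)^{2} = \left(-233\right)^{2} = 54289$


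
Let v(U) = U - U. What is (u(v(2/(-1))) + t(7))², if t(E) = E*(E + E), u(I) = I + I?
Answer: 9604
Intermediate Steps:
v(U) = 0
u(I) = 2*I
t(E) = 2*E² (t(E) = E*(2*E) = 2*E²)
(u(v(2/(-1))) + t(7))² = (2*0 + 2*7²)² = (0 + 2*49)² = (0 + 98)² = 98² = 9604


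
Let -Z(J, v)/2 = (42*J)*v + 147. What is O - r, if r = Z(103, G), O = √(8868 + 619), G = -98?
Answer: -847602 + √9487 ≈ -8.4751e+5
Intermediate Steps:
O = √9487 ≈ 97.401
Z(J, v) = -294 - 84*J*v (Z(J, v) = -2*((42*J)*v + 147) = -2*(42*J*v + 147) = -2*(147 + 42*J*v) = -294 - 84*J*v)
r = 847602 (r = -294 - 84*103*(-98) = -294 + 847896 = 847602)
O - r = √9487 - 1*847602 = √9487 - 847602 = -847602 + √9487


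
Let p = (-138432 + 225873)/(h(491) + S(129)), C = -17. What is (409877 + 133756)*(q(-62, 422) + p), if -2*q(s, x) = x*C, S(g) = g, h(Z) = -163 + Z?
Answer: 938691101100/457 ≈ 2.0540e+9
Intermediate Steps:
p = 87441/457 (p = (-138432 + 225873)/((-163 + 491) + 129) = 87441/(328 + 129) = 87441/457 ≈ 191.34)
q(s, x) = 17*x/2 (q(s, x) = -x*(-17)/2 = -(-17)*x/2 = 17*x/2)
(409877 + 133756)*(q(-62, 422) + p) = (409877 + 133756)*((17/2)*422 + 87441/457) = 543633*(3587 + 87441/457) = 543633*(1726700/457) = 938691101100/457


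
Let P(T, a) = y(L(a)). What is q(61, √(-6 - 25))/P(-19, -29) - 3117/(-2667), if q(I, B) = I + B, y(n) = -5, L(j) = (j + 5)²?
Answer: -49034/4445 - I*√31/5 ≈ -11.031 - 1.1136*I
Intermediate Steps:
L(j) = (5 + j)²
P(T, a) = -5
q(I, B) = B + I
q(61, √(-6 - 25))/P(-19, -29) - 3117/(-2667) = (√(-6 - 25) + 61)/(-5) - 3117/(-2667) = (√(-31) + 61)*(-⅕) - 3117*(-1/2667) = (I*√31 + 61)*(-⅕) + 1039/889 = (61 + I*√31)*(-⅕) + 1039/889 = (-61/5 - I*√31/5) + 1039/889 = -49034/4445 - I*√31/5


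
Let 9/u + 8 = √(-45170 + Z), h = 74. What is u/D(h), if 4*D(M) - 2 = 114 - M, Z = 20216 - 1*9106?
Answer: -12/59717 - 3*I*√8515/59717 ≈ -0.00020095 - 0.0046357*I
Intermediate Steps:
Z = 11110 (Z = 20216 - 9106 = 11110)
D(M) = 29 - M/4 (D(M) = ½ + (114 - M)/4 = ½ + (57/2 - M/4) = 29 - M/4)
u = 9/(-8 + 2*I*√8515) (u = 9/(-8 + √(-45170 + 11110)) = 9/(-8 + √(-34060)) = 9/(-8 + 2*I*√8515) ≈ -0.00211 - 0.048675*I)
u/D(h) = (-18/8531 - 9*I*√8515/17062)/(29 - ¼*74) = (-18/8531 - 9*I*√8515/17062)/(29 - 37/2) = (-18/8531 - 9*I*√8515/17062)/(21/2) = (-18/8531 - 9*I*√8515/17062)*(2/21) = -12/59717 - 3*I*√8515/59717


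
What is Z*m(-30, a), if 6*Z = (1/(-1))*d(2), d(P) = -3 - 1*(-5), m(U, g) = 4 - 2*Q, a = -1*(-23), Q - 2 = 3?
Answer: 2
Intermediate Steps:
Q = 5 (Q = 2 + 3 = 5)
a = 23
m(U, g) = -6 (m(U, g) = 4 - 2*5 = 4 - 10 = -6)
d(P) = 2 (d(P) = -3 + 5 = 2)
Z = -⅓ (Z = ((1/(-1))*2)/6 = ((1*(-1))*2)/6 = (-1*2)/6 = (⅙)*(-2) = -⅓ ≈ -0.33333)
Z*m(-30, a) = -⅓*(-6) = 2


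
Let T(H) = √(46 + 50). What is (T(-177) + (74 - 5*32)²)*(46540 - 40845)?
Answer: 42120220 + 22780*√6 ≈ 4.2176e+7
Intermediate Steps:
T(H) = 4*√6 (T(H) = √96 = 4*√6)
(T(-177) + (74 - 5*32)²)*(46540 - 40845) = (4*√6 + (74 - 5*32)²)*(46540 - 40845) = (4*√6 + (74 - 160)²)*5695 = (4*√6 + (-86)²)*5695 = (4*√6 + 7396)*5695 = (7396 + 4*√6)*5695 = 42120220 + 22780*√6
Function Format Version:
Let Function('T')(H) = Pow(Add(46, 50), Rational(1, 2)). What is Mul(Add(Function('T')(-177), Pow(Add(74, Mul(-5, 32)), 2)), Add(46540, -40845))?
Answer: Add(42120220, Mul(22780, Pow(6, Rational(1, 2)))) ≈ 4.2176e+7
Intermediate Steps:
Function('T')(H) = Mul(4, Pow(6, Rational(1, 2))) (Function('T')(H) = Pow(96, Rational(1, 2)) = Mul(4, Pow(6, Rational(1, 2))))
Mul(Add(Function('T')(-177), Pow(Add(74, Mul(-5, 32)), 2)), Add(46540, -40845)) = Mul(Add(Mul(4, Pow(6, Rational(1, 2))), Pow(Add(74, Mul(-5, 32)), 2)), Add(46540, -40845)) = Mul(Add(Mul(4, Pow(6, Rational(1, 2))), Pow(Add(74, -160), 2)), 5695) = Mul(Add(Mul(4, Pow(6, Rational(1, 2))), Pow(-86, 2)), 5695) = Mul(Add(Mul(4, Pow(6, Rational(1, 2))), 7396), 5695) = Mul(Add(7396, Mul(4, Pow(6, Rational(1, 2)))), 5695) = Add(42120220, Mul(22780, Pow(6, Rational(1, 2))))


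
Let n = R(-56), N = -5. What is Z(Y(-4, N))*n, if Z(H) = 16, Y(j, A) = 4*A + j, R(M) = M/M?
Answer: 16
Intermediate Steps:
R(M) = 1
Y(j, A) = j + 4*A
n = 1
Z(Y(-4, N))*n = 16*1 = 16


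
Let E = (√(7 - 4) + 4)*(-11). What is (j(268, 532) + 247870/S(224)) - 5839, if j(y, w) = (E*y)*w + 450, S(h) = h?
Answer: -100442023/16 - 1568336*√3 ≈ -8.9941e+6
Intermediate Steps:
E = -44 - 11*√3 (E = (√3 + 4)*(-11) = (4 + √3)*(-11) = -44 - 11*√3 ≈ -63.053)
j(y, w) = 450 + w*y*(-44 - 11*√3) (j(y, w) = ((-44 - 11*√3)*y)*w + 450 = (y*(-44 - 11*√3))*w + 450 = w*y*(-44 - 11*√3) + 450 = 450 + w*y*(-44 - 11*√3))
(j(268, 532) + 247870/S(224)) - 5839 = ((450 - 11*532*268*(4 + √3)) + 247870/224) - 5839 = ((450 + (-6273344 - 1568336*√3)) + 247870*(1/224)) - 5839 = ((-6272894 - 1568336*√3) + 17705/16) - 5839 = (-100348599/16 - 1568336*√3) - 5839 = -100442023/16 - 1568336*√3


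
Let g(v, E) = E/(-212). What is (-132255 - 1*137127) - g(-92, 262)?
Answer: -28554361/106 ≈ -2.6938e+5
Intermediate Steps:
g(v, E) = -E/212 (g(v, E) = E*(-1/212) = -E/212)
(-132255 - 1*137127) - g(-92, 262) = (-132255 - 1*137127) - (-1)*262/212 = (-132255 - 137127) - 1*(-131/106) = -269382 + 131/106 = -28554361/106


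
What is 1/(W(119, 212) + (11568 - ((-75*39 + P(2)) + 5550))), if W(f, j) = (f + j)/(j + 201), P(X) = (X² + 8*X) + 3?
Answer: 413/3684291 ≈ 0.00011210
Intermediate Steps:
P(X) = 3 + X² + 8*X
W(f, j) = (f + j)/(201 + j)
1/(W(119, 212) + (11568 - ((-75*39 + P(2)) + 5550))) = 1/((119 + 212)/(201 + 212) + (11568 - ((-75*39 + (3 + 2² + 8*2)) + 5550))) = 1/(331/413 + (11568 - ((-2925 + (3 + 4 + 16)) + 5550))) = 1/((1/413)*331 + (11568 - ((-2925 + 23) + 5550))) = 1/(331/413 + (11568 - (-2902 + 5550))) = 1/(331/413 + (11568 - 1*2648)) = 1/(331/413 + (11568 - 2648)) = 1/(331/413 + 8920) = 1/(3684291/413) = 413/3684291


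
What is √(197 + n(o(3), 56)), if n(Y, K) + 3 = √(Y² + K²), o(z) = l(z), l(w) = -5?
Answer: √(194 + √3161) ≈ 15.818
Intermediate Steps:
o(z) = -5
n(Y, K) = -3 + √(K² + Y²) (n(Y, K) = -3 + √(Y² + K²) = -3 + √(K² + Y²))
√(197 + n(o(3), 56)) = √(197 + (-3 + √(56² + (-5)²))) = √(197 + (-3 + √(3136 + 25))) = √(197 + (-3 + √3161)) = √(194 + √3161)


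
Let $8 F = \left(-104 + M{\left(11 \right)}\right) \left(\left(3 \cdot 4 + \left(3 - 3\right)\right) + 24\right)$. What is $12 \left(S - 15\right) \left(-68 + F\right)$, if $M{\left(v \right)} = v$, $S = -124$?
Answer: $811482$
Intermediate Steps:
$F = - \frac{837}{2}$ ($F = \frac{\left(-104 + 11\right) \left(\left(3 \cdot 4 + \left(3 - 3\right)\right) + 24\right)}{8} = \frac{\left(-93\right) \left(\left(12 + 0\right) + 24\right)}{8} = \frac{\left(-93\right) \left(12 + 24\right)}{8} = \frac{\left(-93\right) 36}{8} = \frac{1}{8} \left(-3348\right) = - \frac{837}{2} \approx -418.5$)
$12 \left(S - 15\right) \left(-68 + F\right) = 12 \left(-124 - 15\right) \left(-68 - \frac{837}{2}\right) = 12 \left(\left(-139\right) \left(- \frac{973}{2}\right)\right) = 12 \cdot \frac{135247}{2} = 811482$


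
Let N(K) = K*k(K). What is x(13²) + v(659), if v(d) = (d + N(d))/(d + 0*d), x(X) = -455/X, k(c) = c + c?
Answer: 17112/13 ≈ 1316.3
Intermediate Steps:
k(c) = 2*c
N(K) = 2*K² (N(K) = K*(2*K) = 2*K²)
v(d) = (d + 2*d²)/d (v(d) = (d + 2*d²)/(d + 0*d) = (d + 2*d²)/(d + 0) = (d + 2*d²)/d)
x(13²) + v(659) = -455/(13²) + (1 + 2*659) = -455/169 + (1 + 1318) = -455*1/169 + 1319 = -35/13 + 1319 = 17112/13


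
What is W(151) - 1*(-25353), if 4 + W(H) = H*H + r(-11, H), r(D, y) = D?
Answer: 48139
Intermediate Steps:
W(H) = -15 + H² (W(H) = -4 + (H*H - 11) = -4 + (H² - 11) = -4 + (-11 + H²) = -15 + H²)
W(151) - 1*(-25353) = (-15 + 151²) - 1*(-25353) = (-15 + 22801) + 25353 = 22786 + 25353 = 48139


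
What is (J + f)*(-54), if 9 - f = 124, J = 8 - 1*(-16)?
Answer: 4914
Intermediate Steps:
J = 24 (J = 8 + 16 = 24)
f = -115 (f = 9 - 1*124 = 9 - 124 = -115)
(J + f)*(-54) = (24 - 115)*(-54) = -91*(-54) = 4914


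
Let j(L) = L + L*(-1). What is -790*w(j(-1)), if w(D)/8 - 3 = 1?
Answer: -25280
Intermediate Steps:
j(L) = 0 (j(L) = L - L = 0)
w(D) = 32 (w(D) = 24 + 8*1 = 24 + 8 = 32)
-790*w(j(-1)) = -790*32 = -25280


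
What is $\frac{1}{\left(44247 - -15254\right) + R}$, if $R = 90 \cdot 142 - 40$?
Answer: $\frac{1}{72241} \approx 1.3843 \cdot 10^{-5}$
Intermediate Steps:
$R = 12740$ ($R = 12780 - 40 = 12740$)
$\frac{1}{\left(44247 - -15254\right) + R} = \frac{1}{\left(44247 - -15254\right) + 12740} = \frac{1}{\left(44247 + 15254\right) + 12740} = \frac{1}{59501 + 12740} = \frac{1}{72241}$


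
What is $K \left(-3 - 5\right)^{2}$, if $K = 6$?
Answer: $384$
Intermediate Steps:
$K \left(-3 - 5\right)^{2} = 6 \left(-3 - 5\right)^{2} = 6 \left(-8\right)^{2} = 6 \cdot 64 = 384$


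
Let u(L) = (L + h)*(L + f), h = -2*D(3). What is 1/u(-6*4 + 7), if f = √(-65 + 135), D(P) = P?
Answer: 17/5037 + √70/5037 ≈ 0.0050361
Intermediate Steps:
h = -6 (h = -2*3 = -6)
f = √70 ≈ 8.3666
u(L) = (-6 + L)*(L + √70) (u(L) = (L - 6)*(L + √70) = (-6 + L)*(L + √70))
1/u(-6*4 + 7) = 1/((-6*4 + 7)² - 6*(-6*4 + 7) - 6*√70 + (-6*4 + 7)*√70) = 1/((-24 + 7)² - 6*(-24 + 7) - 6*√70 + (-24 + 7)*√70) = 1/((-17)² - 6*(-17) - 6*√70 - 17*√70) = 1/(289 + 102 - 6*√70 - 17*√70) = 1/(391 - 23*√70)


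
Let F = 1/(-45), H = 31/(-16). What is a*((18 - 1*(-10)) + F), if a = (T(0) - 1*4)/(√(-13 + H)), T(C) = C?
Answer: 20144*I*√239/10755 ≈ 28.956*I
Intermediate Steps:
H = -31/16 (H = 31*(-1/16) = -31/16 ≈ -1.9375)
F = -1/45 ≈ -0.022222
a = 16*I*√239/239 (a = (0 - 1*4)/(√(-13 - 31/16)) = (0 - 4)/(√(-239/16)) = -4*(-4*I*√239/239) = -(-16)*I*√239/239 = 16*I*√239/239 ≈ 1.035*I)
a*((18 - 1*(-10)) + F) = (16*I*√239/239)*((18 - 1*(-10)) - 1/45) = (16*I*√239/239)*((18 + 10) - 1/45) = (16*I*√239/239)*(28 - 1/45) = (16*I*√239/239)*(1259/45) = 20144*I*√239/10755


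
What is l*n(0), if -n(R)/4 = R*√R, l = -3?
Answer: 0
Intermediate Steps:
n(R) = -4*R^(3/2) (n(R) = -4*R*√R = -4*R^(3/2))
l*n(0) = -(-12)*0^(3/2) = -(-12)*0 = -3*0 = 0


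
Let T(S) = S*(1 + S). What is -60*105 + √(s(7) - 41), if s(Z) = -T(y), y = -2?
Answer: -6300 + I*√43 ≈ -6300.0 + 6.5574*I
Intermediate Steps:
s(Z) = -2 (s(Z) = -(-2)*(1 - 2) = -(-2)*(-1) = -1*2 = -2)
-60*105 + √(s(7) - 41) = -60*105 + √(-2 - 41) = -6300 + √(-43) = -6300 + I*√43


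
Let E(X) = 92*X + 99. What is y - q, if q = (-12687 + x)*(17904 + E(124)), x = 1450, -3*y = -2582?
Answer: 991476803/3 ≈ 3.3049e+8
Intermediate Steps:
y = 2582/3 (y = -⅓*(-2582) = 2582/3 ≈ 860.67)
E(X) = 99 + 92*X
q = -330491407 (q = (-12687 + 1450)*(17904 + (99 + 92*124)) = -11237*(17904 + (99 + 11408)) = -11237*(17904 + 11507) = -11237*29411 = -330491407)
y - q = 2582/3 - 1*(-330491407) = 2582/3 + 330491407 = 991476803/3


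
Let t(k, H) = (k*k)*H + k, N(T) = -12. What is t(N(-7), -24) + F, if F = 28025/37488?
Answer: -129980359/37488 ≈ -3467.3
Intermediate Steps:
F = 28025/37488 (F = 28025*(1/37488) = 28025/37488 ≈ 0.74757)
t(k, H) = k + H*k**2 (t(k, H) = k**2*H + k = H*k**2 + k = k + H*k**2)
t(N(-7), -24) + F = -12*(1 - 24*(-12)) + 28025/37488 = -12*(1 + 288) + 28025/37488 = -12*289 + 28025/37488 = -3468 + 28025/37488 = -129980359/37488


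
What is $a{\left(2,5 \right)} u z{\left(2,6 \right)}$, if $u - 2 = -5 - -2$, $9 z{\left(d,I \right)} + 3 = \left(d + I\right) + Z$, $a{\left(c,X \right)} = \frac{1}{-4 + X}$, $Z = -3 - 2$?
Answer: $0$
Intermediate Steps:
$Z = -5$ ($Z = -3 - 2 = -5$)
$z{\left(d,I \right)} = - \frac{8}{9} + \frac{I}{9} + \frac{d}{9}$ ($z{\left(d,I \right)} = - \frac{1}{3} + \frac{\left(d + I\right) - 5}{9} = - \frac{1}{3} + \frac{\left(I + d\right) - 5}{9} = - \frac{1}{3} + \frac{-5 + I + d}{9} = - \frac{1}{3} + \left(- \frac{5}{9} + \frac{I}{9} + \frac{d}{9}\right) = - \frac{8}{9} + \frac{I}{9} + \frac{d}{9}$)
$u = -1$ ($u = 2 - 3 = -1$)
$a{\left(2,5 \right)} u z{\left(2,6 \right)} = \frac{1}{-4 + 5} \left(-1\right) \left(- \frac{8}{9} + \frac{1}{9} \cdot 6 + \frac{1}{9} \cdot 2\right) = 1^{-1} \left(-1\right) \left(- \frac{8}{9} + \frac{2}{3} + \frac{2}{9}\right) = 1 \left(-1\right) 0 = \left(-1\right) 0 = 0$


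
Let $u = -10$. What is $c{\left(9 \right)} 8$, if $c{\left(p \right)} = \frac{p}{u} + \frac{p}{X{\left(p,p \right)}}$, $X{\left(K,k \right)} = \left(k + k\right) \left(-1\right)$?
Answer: $- \frac{56}{5} \approx -11.2$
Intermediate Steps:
$X{\left(K,k \right)} = - 2 k$ ($X{\left(K,k \right)} = 2 k \left(-1\right) = - 2 k$)
$c{\left(p \right)} = - \frac{1}{2} - \frac{p}{10}$ ($c{\left(p \right)} = \frac{p}{-10} + \frac{p}{\left(-2\right) p} = p \left(- \frac{1}{10}\right) + p \left(- \frac{1}{2 p}\right) = - \frac{p}{10} - \frac{1}{2} = - \frac{1}{2} - \frac{p}{10}$)
$c{\left(9 \right)} 8 = \left(- \frac{1}{2} - \frac{9}{10}\right) 8 = \left(- \frac{7}{5}\right) 8 = - \frac{56}{5}$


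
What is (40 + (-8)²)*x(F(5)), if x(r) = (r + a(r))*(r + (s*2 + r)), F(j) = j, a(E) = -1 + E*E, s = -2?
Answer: 18096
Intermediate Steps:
a(E) = -1 + E²
x(r) = (-4 + 2*r)*(-1 + r + r²) (x(r) = (r + (-1 + r²))*(r + (-2*2 + r)) = (-1 + r + r²)*(r + (-4 + r)) = (-1 + r + r²)*(-4 + 2*r) = (-4 + 2*r)*(-1 + r + r²))
(40 + (-8)²)*x(F(5)) = (40 + (-8)²)*(4 - 6*5 - 2*5² + 2*5³) = (40 + 64)*(4 - 30 - 2*25 + 2*125) = 104*(4 - 30 - 50 + 250) = 104*174 = 18096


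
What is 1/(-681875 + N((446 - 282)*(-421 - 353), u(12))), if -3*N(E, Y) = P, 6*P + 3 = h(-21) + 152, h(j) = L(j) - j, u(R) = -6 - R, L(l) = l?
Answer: -18/12273899 ≈ -1.4665e-6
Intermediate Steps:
h(j) = 0 (h(j) = j - j = 0)
P = 149/6 (P = -½ + (0 + 152)/6 = -½ + (⅙)*152 = -½ + 76/3 = 149/6 ≈ 24.833)
N(E, Y) = -149/18 (N(E, Y) = -⅓*149/6 = -149/18)
1/(-681875 + N((446 - 282)*(-421 - 353), u(12))) = 1/(-681875 - 149/18) = 1/(-12273899/18) = -18/12273899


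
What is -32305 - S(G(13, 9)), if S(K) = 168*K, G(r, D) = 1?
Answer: -32473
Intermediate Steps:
-32305 - S(G(13, 9)) = -32305 - 168 = -32473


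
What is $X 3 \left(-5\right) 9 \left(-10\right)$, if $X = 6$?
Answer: $8100$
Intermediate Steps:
$X 3 \left(-5\right) 9 \left(-10\right) = 6 \cdot 3 \left(-5\right) 9 \left(-10\right) = 18 \left(-5\right) 9 \left(-10\right) = \left(-90\right) 9 \left(-10\right) = \left(-810\right) \left(-10\right) = 8100$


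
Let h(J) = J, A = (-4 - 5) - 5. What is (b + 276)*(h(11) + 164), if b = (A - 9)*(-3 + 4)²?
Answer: 44275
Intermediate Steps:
A = -14 (A = -9 - 5 = -14)
b = -23 (b = (-14 - 9)*(-3 + 4)² = -23*1² = -23*1 = -23)
(b + 276)*(h(11) + 164) = (-23 + 276)*(11 + 164) = 253*175 = 44275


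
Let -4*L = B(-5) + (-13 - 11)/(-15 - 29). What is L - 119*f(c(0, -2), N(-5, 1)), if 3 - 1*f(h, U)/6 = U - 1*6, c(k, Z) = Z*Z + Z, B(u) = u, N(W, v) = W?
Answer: -439775/44 ≈ -9994.9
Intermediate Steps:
c(k, Z) = Z + Z² (c(k, Z) = Z² + Z = Z + Z²)
f(h, U) = 54 - 6*U (f(h, U) = 18 - 6*(U - 1*6) = 18 - 6*(U - 6) = 18 - 6*(-6 + U) = 18 + (36 - 6*U) = 54 - 6*U)
L = 49/44 (L = -(-5 + (-13 - 11)/(-15 - 29))/4 = -(-5 - 24/(-44))/4 = -(-5 - 24*(-1/44))/4 = -(-5 + 6/11)/4 = -¼*(-49/11) = 49/44 ≈ 1.1136)
L - 119*f(c(0, -2), N(-5, 1)) = 49/44 - 119*(54 - 6*(-5)) = 49/44 - 119*(54 + 30) = 49/44 - 119*84 = 49/44 - 9996 = -439775/44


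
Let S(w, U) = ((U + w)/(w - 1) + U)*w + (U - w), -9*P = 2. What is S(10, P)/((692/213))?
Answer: -2272/4671 ≈ -0.48641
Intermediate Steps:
P = -2/9 (P = -⅑*2 = -2/9 ≈ -0.22222)
S(w, U) = U - w + w*(U + (U + w)/(-1 + w)) (S(w, U) = ((U + w)/(-1 + w) + U)*w + (U - w) = (U + (U + w)/(-1 + w))*w + (U - w) = w*(U + (U + w)/(-1 + w)) + (U - w) = U - w + w*(U + (U + w)/(-1 + w)))
S(10, P)/((692/213)) = ((10 - 1*(-2/9) - 2/9*10 - 2/9*10²)/(-1 + 10))/((692/213)) = ((10 + 2/9 - 20/9 - 2/9*100)/9)/((692*(1/213))) = ((10 + 2/9 - 20/9 - 200/9)/9)/(692/213) = ((⅑)*(-128/9))*(213/692) = -128/81*213/692 = -2272/4671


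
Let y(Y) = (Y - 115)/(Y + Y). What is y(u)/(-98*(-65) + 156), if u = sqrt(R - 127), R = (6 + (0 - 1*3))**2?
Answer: 1/13052 + 115*I*sqrt(118)/1540136 ≈ 7.6617e-5 + 0.00081111*I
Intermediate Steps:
R = 9 (R = (6 + (0 - 3))**2 = (6 - 3)**2 = 3**2 = 9)
u = I*sqrt(118) (u = sqrt(9 - 127) = sqrt(-118) = I*sqrt(118) ≈ 10.863*I)
y(Y) = (-115 + Y)/(2*Y) (y(Y) = (-115 + Y)/((2*Y)) = (-115 + Y)*(1/(2*Y)) = (-115 + Y)/(2*Y))
y(u)/(-98*(-65) + 156) = ((-115 + I*sqrt(118))/(2*((I*sqrt(118)))))/(-98*(-65) + 156) = ((-I*sqrt(118)/118)*(-115 + I*sqrt(118))/2)/(6370 + 156) = -I*sqrt(118)*(-115 + I*sqrt(118))/236/6526 = -I*sqrt(118)*(-115 + I*sqrt(118))/236*(1/6526) = -I*sqrt(118)*(-115 + I*sqrt(118))/1540136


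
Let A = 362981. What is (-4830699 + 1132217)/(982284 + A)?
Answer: -3698482/1345265 ≈ -2.7493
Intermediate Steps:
(-4830699 + 1132217)/(982284 + A) = (-4830699 + 1132217)/(982284 + 362981) = -3698482/1345265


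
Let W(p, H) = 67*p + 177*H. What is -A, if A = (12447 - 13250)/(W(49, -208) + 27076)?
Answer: -73/587 ≈ -0.12436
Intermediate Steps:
A = 73/587 (A = (12447 - 13250)/((67*49 + 177*(-208)) + 27076) = -803/((3283 - 36816) + 27076) = -803/(-33533 + 27076) = -803/(-6457) = -803*(-1/6457) = 73/587 ≈ 0.12436)
-A = -1*73/587 = -73/587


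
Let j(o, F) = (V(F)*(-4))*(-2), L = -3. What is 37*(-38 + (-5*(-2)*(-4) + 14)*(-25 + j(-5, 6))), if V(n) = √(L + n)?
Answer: 22644 - 7696*√3 ≈ 9314.1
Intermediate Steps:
V(n) = √(-3 + n)
j(o, F) = 8*√(-3 + F) (j(o, F) = (√(-3 + F)*(-4))*(-2) = -4*√(-3 + F)*(-2) = 8*√(-3 + F))
37*(-38 + (-5*(-2)*(-4) + 14)*(-25 + j(-5, 6))) = 37*(-38 + (-5*(-2)*(-4) + 14)*(-25 + 8*√(-3 + 6))) = 37*(-38 + (10*(-4) + 14)*(-25 + 8*√3)) = 37*(-38 + (-40 + 14)*(-25 + 8*√3)) = 37*(-38 - 26*(-25 + 8*√3)) = 37*(-38 + (650 - 208*√3)) = 37*(612 - 208*√3) = 22644 - 7696*√3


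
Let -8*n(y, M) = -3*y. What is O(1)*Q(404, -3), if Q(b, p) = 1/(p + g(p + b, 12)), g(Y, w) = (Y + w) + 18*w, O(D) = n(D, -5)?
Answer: 3/5008 ≈ 0.00059904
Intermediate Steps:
n(y, M) = 3*y/8 (n(y, M) = -(-3)*y/8 = 3*y/8)
O(D) = 3*D/8
g(Y, w) = Y + 19*w
Q(b, p) = 1/(228 + b + 2*p) (Q(b, p) = 1/(p + ((p + b) + 19*12)) = 1/(p + ((b + p) + 228)) = 1/(p + (228 + b + p)) = 1/(228 + b + 2*p))
O(1)*Q(404, -3) = ((3/8)*1)/(228 + 404 + 2*(-3)) = 3/(8*(228 + 404 - 6)) = (3/8)/626 = (3/8)*(1/626) = 3/5008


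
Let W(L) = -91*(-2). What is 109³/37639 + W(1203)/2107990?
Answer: 1364957516004/39671317805 ≈ 34.407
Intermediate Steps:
W(L) = 182
109³/37639 + W(1203)/2107990 = 109³/37639 + 182/2107990 = 1295029*(1/37639) + 182*(1/2107990) = 1295029/37639 + 91/1053995 = 1364957516004/39671317805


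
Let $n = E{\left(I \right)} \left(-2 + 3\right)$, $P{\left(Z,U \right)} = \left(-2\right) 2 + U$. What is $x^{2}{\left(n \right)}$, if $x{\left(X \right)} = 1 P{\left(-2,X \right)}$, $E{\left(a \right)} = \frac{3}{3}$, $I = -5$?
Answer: $9$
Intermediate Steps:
$P{\left(Z,U \right)} = -4 + U$
$E{\left(a \right)} = 1$ ($E{\left(a \right)} = 3 \cdot \frac{1}{3} = 1$)
$n = 1$ ($n = 1 \left(-2 + 3\right) = 1 \cdot 1 = 1$)
$x{\left(X \right)} = -4 + X$ ($x{\left(X \right)} = 1 \left(-4 + X\right) = -4 + X$)
$x^{2}{\left(n \right)} = \left(-4 + 1\right)^{2} = \left(-3\right)^{2} = 9$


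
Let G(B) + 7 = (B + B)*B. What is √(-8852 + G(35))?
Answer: I*√6409 ≈ 80.056*I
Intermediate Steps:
G(B) = -7 + 2*B² (G(B) = -7 + (B + B)*B = -7 + (2*B)*B = -7 + 2*B²)
√(-8852 + G(35)) = √(-8852 + (-7 + 2*35²)) = √(-8852 + (-7 + 2*1225)) = √(-8852 + (-7 + 2450)) = √(-8852 + 2443) = √(-6409) = I*√6409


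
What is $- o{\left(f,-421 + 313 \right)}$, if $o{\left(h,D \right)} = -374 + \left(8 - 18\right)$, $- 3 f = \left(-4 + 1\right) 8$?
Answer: $384$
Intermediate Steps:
$f = 8$ ($f = - \frac{\left(-4 + 1\right) 8}{3} = - \frac{\left(-3\right) 8}{3} = \left(- \frac{1}{3}\right) \left(-24\right) = 8$)
$o{\left(h,D \right)} = -384$ ($o{\left(h,D \right)} = -374 + \left(8 - 18\right) = -374 - 10 = -384$)
$- o{\left(f,-421 + 313 \right)} = \left(-1\right) \left(-384\right) = 384$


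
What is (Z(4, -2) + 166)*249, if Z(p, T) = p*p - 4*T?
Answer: 47310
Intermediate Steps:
Z(p, T) = p**2 - 4*T
(Z(4, -2) + 166)*249 = ((4**2 - 4*(-2)) + 166)*249 = ((16 + 8) + 166)*249 = (24 + 166)*249 = 190*249 = 47310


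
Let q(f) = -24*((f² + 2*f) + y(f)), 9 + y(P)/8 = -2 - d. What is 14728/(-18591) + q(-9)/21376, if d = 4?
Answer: -36174155/49675152 ≈ -0.72821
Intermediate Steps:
y(P) = -120 (y(P) = -72 + 8*(-2 - 1*4) = -72 + 8*(-2 - 4) = -72 + 8*(-6) = -72 - 48 = -120)
q(f) = 2880 - 48*f - 24*f² (q(f) = -24*((f² + 2*f) - 120) = -24*(-120 + f² + 2*f) = 2880 - 48*f - 24*f²)
14728/(-18591) + q(-9)/21376 = 14728/(-18591) + (2880 - 48*(-9) - 24*(-9)²)/21376 = 14728*(-1/18591) + (2880 + 432 - 24*81)*(1/21376) = -14728/18591 + (2880 + 432 - 1944)*(1/21376) = -14728/18591 + 1368*(1/21376) = -14728/18591 + 171/2672 = -36174155/49675152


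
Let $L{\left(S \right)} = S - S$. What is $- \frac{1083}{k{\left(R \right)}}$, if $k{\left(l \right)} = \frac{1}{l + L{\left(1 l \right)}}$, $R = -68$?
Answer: $73644$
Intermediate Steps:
$L{\left(S \right)} = 0$
$k{\left(l \right)} = \frac{1}{l}$ ($k{\left(l \right)} = \frac{1}{l + 0} = \frac{1}{l}$)
$- \frac{1083}{k{\left(R \right)}} = - \frac{1083}{\frac{1}{-68}} = - \frac{1083}{- \frac{1}{68}} = \left(-1083\right) \left(-68\right) = 73644$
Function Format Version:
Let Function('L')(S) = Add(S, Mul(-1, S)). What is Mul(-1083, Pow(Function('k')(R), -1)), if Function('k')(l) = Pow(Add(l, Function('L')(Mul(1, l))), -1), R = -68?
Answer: 73644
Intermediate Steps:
Function('L')(S) = 0
Function('k')(l) = Pow(l, -1) (Function('k')(l) = Pow(Add(l, 0), -1) = Pow(l, -1))
Mul(-1083, Pow(Function('k')(R), -1)) = Mul(-1083, Pow(Pow(-68, -1), -1)) = Mul(-1083, Pow(Rational(-1, 68), -1)) = Mul(-1083, -68) = 73644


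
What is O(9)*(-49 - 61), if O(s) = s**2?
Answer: -8910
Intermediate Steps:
O(9)*(-49 - 61) = 9**2*(-49 - 61) = 81*(-110) = -8910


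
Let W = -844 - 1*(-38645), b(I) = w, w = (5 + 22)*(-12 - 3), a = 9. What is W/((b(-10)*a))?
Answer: -37801/3645 ≈ -10.371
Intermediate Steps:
w = -405 (w = 27*(-15) = -405)
b(I) = -405
W = 37801 (W = -844 + 38645 = 37801)
W/((b(-10)*a)) = 37801/((-405*9)) = 37801/(-3645) = 37801*(-1/3645) = -37801/3645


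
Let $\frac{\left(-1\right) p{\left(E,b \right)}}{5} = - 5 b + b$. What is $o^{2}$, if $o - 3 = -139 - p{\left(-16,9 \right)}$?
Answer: $99856$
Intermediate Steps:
$p{\left(E,b \right)} = 20 b$ ($p{\left(E,b \right)} = - 5 \left(- 5 b + b\right) = - 5 \left(- 4 b\right) = 20 b$)
$o = -316$ ($o = 3 - \left(139 + 20 \cdot 9\right) = 3 - 319 = -316$)
$o^{2} = \left(-316\right)^{2} = 99856$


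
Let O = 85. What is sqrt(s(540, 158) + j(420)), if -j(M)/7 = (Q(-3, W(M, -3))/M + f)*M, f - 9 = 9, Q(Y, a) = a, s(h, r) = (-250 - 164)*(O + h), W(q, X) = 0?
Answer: 3*I*sqrt(34630) ≈ 558.27*I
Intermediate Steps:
s(h, r) = -35190 - 414*h (s(h, r) = (-250 - 164)*(85 + h) = -414*(85 + h) = -35190 - 414*h)
f = 18 (f = 9 + 9 = 18)
j(M) = -126*M (j(M) = -7*(0/M + 18)*M = -7*(0 + 18)*M = -126*M)
sqrt(s(540, 158) + j(420)) = sqrt((-35190 - 414*540) - 126*420) = sqrt((-35190 - 223560) - 52920) = sqrt(-258750 - 52920) = sqrt(-311670) = 3*I*sqrt(34630)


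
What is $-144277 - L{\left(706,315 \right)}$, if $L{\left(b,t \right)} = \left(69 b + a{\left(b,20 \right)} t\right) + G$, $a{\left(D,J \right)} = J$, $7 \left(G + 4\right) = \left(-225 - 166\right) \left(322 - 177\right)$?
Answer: $- \frac{1338314}{7} \approx -1.9119 \cdot 10^{5}$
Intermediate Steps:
$G = - \frac{56723}{7}$ ($G = -4 + \frac{\left(-225 - 166\right) \left(322 - 177\right)}{7} = -4 + \frac{\left(-225 - 166\right) 145}{7} = -4 + \frac{\left(-391\right) 145}{7} = -4 + \frac{1}{7} \left(-56695\right) = -4 - \frac{56695}{7} = - \frac{56723}{7} \approx -8103.3$)
$L{\left(b,t \right)} = - \frac{56723}{7} + 20 t + 69 b$ ($L{\left(b,t \right)} = \left(69 b + 20 t\right) - \frac{56723}{7} = \left(20 t + 69 b\right) - \frac{56723}{7} = - \frac{56723}{7} + 20 t + 69 b$)
$-144277 - L{\left(706,315 \right)} = -144277 - \left(- \frac{56723}{7} + 20 \cdot 315 + 69 \cdot 706\right) = -144277 - \left(- \frac{56723}{7} + 6300 + 48714\right) = -144277 - \frac{328375}{7} = - \frac{1338314}{7}$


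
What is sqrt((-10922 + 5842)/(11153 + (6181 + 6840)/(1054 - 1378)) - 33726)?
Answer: I*sqrt(437228694245349246)/3600551 ≈ 183.65*I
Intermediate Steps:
sqrt((-10922 + 5842)/(11153 + (6181 + 6840)/(1054 - 1378)) - 33726) = sqrt(-5080/(11153 + 13021/(-324)) - 33726) = sqrt(-5080/(11153 + 13021*(-1/324)) - 33726) = sqrt(-5080/(11153 - 13021/324) - 33726) = sqrt(-5080/3600551/324 - 33726) = sqrt(-5080*324/3600551 - 33726) = sqrt(-1645920/3600551 - 33726) = sqrt(-121433828946/3600551) = I*sqrt(437228694245349246)/3600551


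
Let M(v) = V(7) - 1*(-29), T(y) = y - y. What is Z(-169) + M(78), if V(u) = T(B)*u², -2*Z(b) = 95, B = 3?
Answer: -37/2 ≈ -18.500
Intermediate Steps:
T(y) = 0
Z(b) = -95/2 (Z(b) = -½*95 = -95/2)
V(u) = 0 (V(u) = 0*u² = 0)
M(v) = 29 (M(v) = 0 - 1*(-29) = 0 + 29 = 29)
Z(-169) + M(78) = -95/2 + 29 = -37/2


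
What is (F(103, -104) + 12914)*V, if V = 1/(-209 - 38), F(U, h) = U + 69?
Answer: -13086/247 ≈ -52.980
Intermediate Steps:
F(U, h) = 69 + U
V = -1/247 (V = 1/(-247) = -1/247 ≈ -0.0040486)
(F(103, -104) + 12914)*V = ((69 + 103) + 12914)*(-1/247) = (172 + 12914)*(-1/247) = 13086*(-1/247) = -13086/247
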